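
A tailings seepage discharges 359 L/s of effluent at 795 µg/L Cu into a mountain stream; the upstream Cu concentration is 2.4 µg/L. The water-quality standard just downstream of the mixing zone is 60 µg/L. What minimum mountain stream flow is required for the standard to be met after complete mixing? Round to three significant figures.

4580 L/s

Set C_mix = 60: (Q·2.400 + 359.0·795.0) / (Q + 359.0) = 60
→ Q = 359.0·(795.0 − 60)/(60 − 2.400) = 4581 L/s.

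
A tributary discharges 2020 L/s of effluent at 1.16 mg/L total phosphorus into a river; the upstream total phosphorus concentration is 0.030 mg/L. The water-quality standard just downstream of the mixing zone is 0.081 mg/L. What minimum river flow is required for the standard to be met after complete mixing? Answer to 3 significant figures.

Set C_mix = 0.081: (Q·0.03000 + 2020·1.160) / (Q + 2020) = 0.081
→ Q = 2020·(1.160 − 0.081)/(0.081 − 0.03000) = 42740 L/s.

42700 L/s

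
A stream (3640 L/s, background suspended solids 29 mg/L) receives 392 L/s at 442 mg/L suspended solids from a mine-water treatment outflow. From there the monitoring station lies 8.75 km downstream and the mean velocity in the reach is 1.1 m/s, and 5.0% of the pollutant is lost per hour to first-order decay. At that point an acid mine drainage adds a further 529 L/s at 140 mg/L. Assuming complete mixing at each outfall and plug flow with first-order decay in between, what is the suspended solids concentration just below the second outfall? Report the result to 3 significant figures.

70.8 mg/L

Flow-weighted average: C = (3640·29.00 + 392.0·442.0) / 4032 = 278800/4032 = 69.15 mg/L; combined flow 4032 L/s.
Travel time t = 8.75·1000 / 1.1 = 7955 s = 2.210 h.
5.0%/h lost → k = −ln(1 − 0.05) = 0.05129 h⁻¹.
After decay, C = 69.15 × e^(−kt) = 69.15 × 0.8928 = 61.74 mg/L.
Second outfall: C = (4032·61.74 + 529.0·140.0)/4561 = 70.82 mg/L.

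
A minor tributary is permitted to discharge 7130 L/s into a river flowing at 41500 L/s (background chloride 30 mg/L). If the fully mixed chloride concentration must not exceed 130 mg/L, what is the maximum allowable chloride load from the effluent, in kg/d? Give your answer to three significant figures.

Mass balance at the limit: 41500·30.00 + 7130·Cₑ = 48630·130 → Cₑ = 712.0 mg/L.
7130 L/s = 7.130 m³/s. Load = 7.130 m³/s × 712.0 g/m³ × 86 400 s/d = 438600 kg/d.

439000 kg/d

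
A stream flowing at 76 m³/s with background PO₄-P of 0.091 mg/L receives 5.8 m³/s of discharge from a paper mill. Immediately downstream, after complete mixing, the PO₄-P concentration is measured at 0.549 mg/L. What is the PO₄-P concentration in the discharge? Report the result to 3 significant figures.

6.55 mg/L

Mass balance: 76.00·0.09100 + 5.800·Cₑ = 81.80·0.5490
→ Cₑ = (81.80·0.5490 − 76.00·0.09100) / 5.800 = 6.550 mg/L.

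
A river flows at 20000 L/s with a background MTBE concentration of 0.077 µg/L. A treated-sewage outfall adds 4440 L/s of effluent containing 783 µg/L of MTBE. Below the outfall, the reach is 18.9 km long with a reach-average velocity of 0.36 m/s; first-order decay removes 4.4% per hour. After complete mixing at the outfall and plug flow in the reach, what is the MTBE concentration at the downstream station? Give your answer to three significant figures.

73.8 µg/L

Mass balance: C = (20000·0.07700 + 4440·783.0) / 24440 = 3478000/24440 = 142.3 µg/L.
Travel time t = 18.9·1000 / 0.36 = 52500 s = 14.58 h.
4.4%/h lost → k = −ln(1 − 0.044) = 0.04500 h⁻¹.
First-order decay: C = 142.3·exp(−k·t) = 142.3·0.5188 = 73.83 µg/L.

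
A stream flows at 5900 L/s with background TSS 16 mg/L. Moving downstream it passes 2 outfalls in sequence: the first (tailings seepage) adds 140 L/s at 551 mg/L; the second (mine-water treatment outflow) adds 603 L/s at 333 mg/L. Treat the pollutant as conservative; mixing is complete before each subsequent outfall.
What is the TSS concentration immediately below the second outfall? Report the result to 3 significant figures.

56.0 mg/L

Outfall 1: combined Q = 6040 L/s; C = (5900·16.00 + 140.0·551.0)/6040 = 28.40 mg/L.
Outfall 2: combined Q = 6643 L/s; C = (6040·28.40 + 603.0·333.0)/6643 = 56.05 mg/L.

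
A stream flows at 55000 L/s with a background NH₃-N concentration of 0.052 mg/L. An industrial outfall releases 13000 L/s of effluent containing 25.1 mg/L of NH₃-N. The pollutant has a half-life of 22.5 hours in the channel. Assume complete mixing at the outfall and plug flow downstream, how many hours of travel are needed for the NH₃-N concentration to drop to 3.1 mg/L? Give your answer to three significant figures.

After mixing, C = (55000·0.05200 + 13000·25.10) / 68000 = 329200/68000 = 4.841 mg/L.
Half-life 22.5 h → k = ln 2 / 22.5 = 0.03081 h⁻¹ = 0.7394 d⁻¹.
4.841·exp(−k·t) = 3.1 → t = ln(4.841/3.1)/k = 52080 s = 14.47 h.

14.5 h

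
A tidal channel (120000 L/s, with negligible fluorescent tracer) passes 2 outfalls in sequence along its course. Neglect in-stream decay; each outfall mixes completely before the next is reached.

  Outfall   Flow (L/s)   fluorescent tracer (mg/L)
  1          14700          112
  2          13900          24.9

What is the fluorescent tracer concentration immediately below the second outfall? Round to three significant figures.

Below outfall 1: Q → 134700 L/s, C = (120000·0 + 14700·112.0)/134700 = 12.22 mg/L.
Below outfall 2: Q → 148600 L/s, C = (134700·12.22 + 13900·24.90)/148600 = 13.41 mg/L.

13.4 mg/L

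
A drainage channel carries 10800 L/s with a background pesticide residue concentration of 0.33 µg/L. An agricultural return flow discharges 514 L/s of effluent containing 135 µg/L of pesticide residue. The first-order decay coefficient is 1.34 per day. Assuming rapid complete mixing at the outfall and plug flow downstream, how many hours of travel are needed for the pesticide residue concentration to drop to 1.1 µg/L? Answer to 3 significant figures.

31.7 h

After mixing, C = (10800·0.3300 + 514.0·135.0) / 11310 = 72950/11310 = 6.448 µg/L.
6.448·exp(−k·t) = 1.1 → t = ln(6.448/1.1)/k = 114000 s = 31.67 h.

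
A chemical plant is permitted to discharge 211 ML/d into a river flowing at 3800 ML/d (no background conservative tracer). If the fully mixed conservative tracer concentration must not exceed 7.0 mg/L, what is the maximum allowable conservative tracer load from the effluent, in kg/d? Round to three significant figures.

Mass balance at the limit: 3800·0 + 211.0·Cₑ = 4011·7.0 → Cₑ = 133.1 mg/L.
211.0 ML/d = 2.442 m³/s. Load = 2.442 m³/s × 133.1 g/m³ × 86 400 s/d = 28080 kg/d.

28100 kg/d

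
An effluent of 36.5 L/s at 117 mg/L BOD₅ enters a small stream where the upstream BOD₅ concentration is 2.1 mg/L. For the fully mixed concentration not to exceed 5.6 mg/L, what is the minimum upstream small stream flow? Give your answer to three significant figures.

1160 L/s

Set C_mix = 5.6: (Q·2.100 + 36.50·117.0) / (Q + 36.50) = 5.6
→ Q = 36.50·(117.0 − 5.6)/(5.6 − 2.100) = 1162 L/s.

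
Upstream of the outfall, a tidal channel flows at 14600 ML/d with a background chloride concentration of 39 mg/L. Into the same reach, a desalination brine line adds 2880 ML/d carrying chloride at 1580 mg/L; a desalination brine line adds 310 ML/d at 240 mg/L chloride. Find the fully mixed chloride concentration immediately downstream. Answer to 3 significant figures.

Mass balance: C = (14600·39.00 + 2880·1580 + 310.0·240.0) / 17790 = 5194000/17790 = 292.0 mg/L.

292 mg/L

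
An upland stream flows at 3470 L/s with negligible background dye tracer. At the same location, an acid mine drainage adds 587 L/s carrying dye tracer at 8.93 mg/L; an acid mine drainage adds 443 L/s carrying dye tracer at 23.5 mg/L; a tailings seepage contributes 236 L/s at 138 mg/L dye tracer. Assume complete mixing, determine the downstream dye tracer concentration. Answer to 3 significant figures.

Mass balance: C = (3470·0 + 587.0·8.930 + 443.0·23.50 + 236.0·138.0) / 4736 = 48220/4736 = 10.18 mg/L.

10.2 mg/L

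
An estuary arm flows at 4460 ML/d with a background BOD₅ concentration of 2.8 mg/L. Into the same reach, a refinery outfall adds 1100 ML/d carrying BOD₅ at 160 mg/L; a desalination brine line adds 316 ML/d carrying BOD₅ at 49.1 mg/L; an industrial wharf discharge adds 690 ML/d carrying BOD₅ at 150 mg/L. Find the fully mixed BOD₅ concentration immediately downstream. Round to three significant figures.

Conservation of mass: C = (4460·2.800 + 1100·160.0 + 316.0·49.10 + 690.0·150.0) / 6566 = 307500/6566 = 46.83 mg/L.

46.8 mg/L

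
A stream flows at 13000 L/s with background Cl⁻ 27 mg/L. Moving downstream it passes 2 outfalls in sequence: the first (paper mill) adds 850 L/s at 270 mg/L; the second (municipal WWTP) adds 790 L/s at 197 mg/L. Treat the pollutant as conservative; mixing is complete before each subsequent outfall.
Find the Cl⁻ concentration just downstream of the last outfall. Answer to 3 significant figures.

50.3 mg/L

Outfall 1: combined Q = 13850 L/s; C = (13000·27.00 + 850.0·270.0)/13850 = 41.91 mg/L.
Outfall 2: combined Q = 14640 L/s; C = (13850·41.91 + 790.0·197.0)/14640 = 50.28 mg/L.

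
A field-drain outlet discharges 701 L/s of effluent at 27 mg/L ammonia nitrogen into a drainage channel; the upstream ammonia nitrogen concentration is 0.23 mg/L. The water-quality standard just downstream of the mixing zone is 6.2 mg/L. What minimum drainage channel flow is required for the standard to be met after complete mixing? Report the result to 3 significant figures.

2440 L/s

Set C_mix = 6.2: (Q·0.2300 + 701.0·27.00) / (Q + 701.0) = 6.2
→ Q = 701.0·(27.00 − 6.2)/(6.2 − 0.2300) = 2442 L/s.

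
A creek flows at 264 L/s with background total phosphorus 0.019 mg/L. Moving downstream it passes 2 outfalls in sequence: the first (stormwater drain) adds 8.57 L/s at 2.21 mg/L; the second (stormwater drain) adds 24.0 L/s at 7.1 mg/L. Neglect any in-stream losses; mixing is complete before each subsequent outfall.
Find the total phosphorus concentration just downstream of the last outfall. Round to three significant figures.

0.655 mg/L

After outfall 1: Q = 264.0 + 8.570 = 272.6 L/s; C = (264.0·0.01900 + 8.570·2.210)/272.6 = 0.08789 mg/L.
After outfall 2: Q = 272.6 + 24.00 = 296.6 L/s; C = (272.6·0.08789 + 24.00·7.100)/296.6 = 0.6553 mg/L.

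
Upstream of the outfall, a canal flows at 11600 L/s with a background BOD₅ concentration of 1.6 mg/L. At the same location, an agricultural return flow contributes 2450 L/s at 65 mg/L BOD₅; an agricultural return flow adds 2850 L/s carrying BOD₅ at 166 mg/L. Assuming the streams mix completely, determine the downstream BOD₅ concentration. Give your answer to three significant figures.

38.5 mg/L

Mass balance: C = (11600·1.600 + 2450·65.00 + 2850·166.0) / 16900 = 650900/16900 = 38.52 mg/L.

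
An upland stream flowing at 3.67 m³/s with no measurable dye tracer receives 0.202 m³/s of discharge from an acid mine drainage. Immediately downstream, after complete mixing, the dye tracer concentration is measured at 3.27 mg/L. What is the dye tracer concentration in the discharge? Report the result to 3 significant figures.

Mass balance: 3.670·0 + 0.2020·Cₑ = 3.872·3.270
→ Cₑ = (3.872·3.270 − 3.670·0) / 0.2020 = 62.68 mg/L.

62.7 mg/L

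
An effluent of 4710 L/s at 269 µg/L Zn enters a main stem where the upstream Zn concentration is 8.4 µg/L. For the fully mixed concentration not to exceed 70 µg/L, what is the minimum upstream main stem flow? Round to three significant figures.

Set C_mix = 70: (Q·8.400 + 4710·269.0) / (Q + 4710) = 70
→ Q = 4710·(269.0 − 70)/(70 − 8.400) = 15220 L/s.

15200 L/s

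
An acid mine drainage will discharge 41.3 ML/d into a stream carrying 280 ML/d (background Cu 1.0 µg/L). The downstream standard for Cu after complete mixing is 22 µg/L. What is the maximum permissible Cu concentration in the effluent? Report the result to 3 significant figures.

164 µg/L

At the limit, (Qr·Cr + Qe·Cₑ)/(Qr + Qe) = 22:
Cₑ = (321.3·22 − 280.0·1.000) / 41.30 = 164.4 µg/L.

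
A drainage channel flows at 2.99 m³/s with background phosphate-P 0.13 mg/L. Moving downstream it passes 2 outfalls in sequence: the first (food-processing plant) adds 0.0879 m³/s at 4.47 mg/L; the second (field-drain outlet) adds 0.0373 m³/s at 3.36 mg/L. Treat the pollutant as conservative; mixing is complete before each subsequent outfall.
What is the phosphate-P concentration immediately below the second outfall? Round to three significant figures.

Outfall 1: combined Q = 3.078 m³/s; C = (2.990·0.1300 + 0.08790·4.470)/3.078 = 0.2539 mg/L.
Outfall 2: combined Q = 3.115 m³/s; C = (3.078·0.2539 + 0.03730·3.360)/3.115 = 0.2911 mg/L.

0.291 mg/L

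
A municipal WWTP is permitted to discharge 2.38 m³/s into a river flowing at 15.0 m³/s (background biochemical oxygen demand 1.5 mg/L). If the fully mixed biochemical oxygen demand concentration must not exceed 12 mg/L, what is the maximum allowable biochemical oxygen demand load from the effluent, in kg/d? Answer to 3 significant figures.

16100 kg/d

Mass balance at the limit: 15.00·1.500 + 2.380·Cₑ = 17.38·12 → Cₑ = 78.18 mg/L.
Load = 2.380 m³/s × 78.18 g/m³ × 86 400 s/d = 16080 kg/d.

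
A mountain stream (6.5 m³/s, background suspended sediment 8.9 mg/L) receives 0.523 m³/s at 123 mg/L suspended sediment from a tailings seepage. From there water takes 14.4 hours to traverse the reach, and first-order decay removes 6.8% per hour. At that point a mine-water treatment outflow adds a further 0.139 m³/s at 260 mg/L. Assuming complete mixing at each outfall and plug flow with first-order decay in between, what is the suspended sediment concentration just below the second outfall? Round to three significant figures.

11.2 mg/L

Mass balance: C = (6.500·8.900 + 0.5230·123.0) / 7.023 = 122.2/7.023 = 17.40 mg/L; combined flow 7.023 m³/s.
6.8%/h lost → k = −ln(1 − 0.068) = 0.07042 h⁻¹.
First-order decay: C = 17.40·exp(−k·t) = 17.40·0.3627 = 6.310 mg/L.
At the second outfall, C = (7.023·6.310 + 0.1390·260.0) / (7.023 + 0.1390) = 11.23 mg/L.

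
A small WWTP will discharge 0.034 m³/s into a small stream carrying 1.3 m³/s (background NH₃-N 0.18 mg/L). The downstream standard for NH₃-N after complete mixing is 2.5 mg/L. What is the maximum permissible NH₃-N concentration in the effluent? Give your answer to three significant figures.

At the limit, (Qr·Cr + Qe·Cₑ)/(Qr + Qe) = 2.5:
Cₑ = (1.334·2.5 − 1.300·0.1800) / 0.03400 = 91.21 mg/L.

91.2 mg/L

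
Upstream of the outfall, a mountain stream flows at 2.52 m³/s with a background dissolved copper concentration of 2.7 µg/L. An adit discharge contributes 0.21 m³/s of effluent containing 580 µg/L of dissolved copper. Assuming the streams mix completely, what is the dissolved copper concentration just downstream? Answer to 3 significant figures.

Conservation of mass: C = (2.520·2.700 + 0.2100·580.0) / 2.730 = 128.6/2.730 = 47.11 µg/L.

47.1 µg/L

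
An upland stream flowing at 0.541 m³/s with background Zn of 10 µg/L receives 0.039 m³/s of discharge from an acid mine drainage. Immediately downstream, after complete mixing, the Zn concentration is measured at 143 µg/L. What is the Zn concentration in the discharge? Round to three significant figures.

Mass balance: 0.5410·10.00 + 0.03900·Cₑ = 0.5800·143.0
→ Cₑ = (0.5800·143.0 − 0.5410·10.00) / 0.03900 = 1988 µg/L.

1990 µg/L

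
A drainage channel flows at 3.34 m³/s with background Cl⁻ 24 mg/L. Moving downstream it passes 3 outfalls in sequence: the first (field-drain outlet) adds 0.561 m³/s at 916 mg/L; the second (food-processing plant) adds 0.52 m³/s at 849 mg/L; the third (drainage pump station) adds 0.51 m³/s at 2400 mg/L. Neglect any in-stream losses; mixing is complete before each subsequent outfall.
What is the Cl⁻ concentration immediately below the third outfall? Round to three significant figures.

After outfall 1: Q = 3.340 + 0.5610 = 3.901 m³/s; C = (3.340·24.00 + 0.5610·916.0)/3.901 = 152.3 mg/L.
After outfall 2: Q = 3.901 + 0.5200 = 4.421 m³/s; C = (3.901·152.3 + 0.5200·849.0)/4.421 = 234.2 mg/L.
After outfall 3: Q = 4.421 + 0.5100 = 4.931 m³/s; C = (4.421·234.2 + 0.5100·2400)/4.931 = 458.2 mg/L.

458 mg/L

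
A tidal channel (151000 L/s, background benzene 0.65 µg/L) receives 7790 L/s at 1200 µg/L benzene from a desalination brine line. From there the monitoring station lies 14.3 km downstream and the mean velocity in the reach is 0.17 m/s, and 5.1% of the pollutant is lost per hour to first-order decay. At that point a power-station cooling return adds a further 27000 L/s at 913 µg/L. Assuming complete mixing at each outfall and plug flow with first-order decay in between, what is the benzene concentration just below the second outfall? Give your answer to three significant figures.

148 µg/L

After mixing, C = (151000·0.6500 + 7790·1200) / 158800 = 9446000/158800 = 59.49 µg/L; combined flow 158800 L/s.
Travel time t = 14.3·1000 / 0.17 = 84120 s = 23.37 h.
5.1%/h lost → k = −ln(1 − 0.051) = 0.05235 h⁻¹.
After decay, C = 59.49 × e^(−kt) = 59.49 × 0.2943 = 17.51 µg/L.
Second outfall: C = (158800·17.51 + 27000·913.0)/185800 = 147.6 µg/L.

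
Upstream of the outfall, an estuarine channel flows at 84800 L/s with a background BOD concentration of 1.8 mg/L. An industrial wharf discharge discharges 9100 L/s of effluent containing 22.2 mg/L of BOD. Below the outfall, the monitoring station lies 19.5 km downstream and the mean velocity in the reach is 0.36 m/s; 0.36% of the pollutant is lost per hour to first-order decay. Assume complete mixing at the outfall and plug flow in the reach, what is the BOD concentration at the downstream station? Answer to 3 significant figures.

3.58 mg/L

After mixing, C = (84800·1.800 + 9100·22.20) / 93900 = 354700/93900 = 3.777 mg/L.
Travel time t = 19.5·1000 / 0.36 = 54170 s = 15.05 h.
0.36%/h lost → k = −ln(1 − 0.0036) = 0.003606 h⁻¹.
First-order decay: C = 3.777·exp(−k·t) = 3.777·0.9472 = 3.578 mg/L.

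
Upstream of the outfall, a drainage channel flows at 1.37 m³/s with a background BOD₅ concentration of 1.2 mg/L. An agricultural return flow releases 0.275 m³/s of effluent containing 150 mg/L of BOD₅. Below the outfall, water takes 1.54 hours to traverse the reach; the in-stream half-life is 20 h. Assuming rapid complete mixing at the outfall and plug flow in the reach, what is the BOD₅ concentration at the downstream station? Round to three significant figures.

Mass balance: C = (1.370·1.200 + 0.2750·150.0) / 1.645 = 42.89/1.645 = 26.08 mg/L.
Half-life 20 h → k = ln 2 / 20 = 0.03466 h⁻¹ = 0.8318 d⁻¹.
First-order decay: C = 26.08·exp(−k·t) = 26.08·0.9480 = 24.72 mg/L.

24.7 mg/L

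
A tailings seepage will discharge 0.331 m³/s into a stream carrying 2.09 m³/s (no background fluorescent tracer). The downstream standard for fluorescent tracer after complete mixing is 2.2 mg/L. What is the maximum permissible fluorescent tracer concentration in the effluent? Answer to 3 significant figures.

At the limit, (Qr·Cr + Qe·Cₑ)/(Qr + Qe) = 2.2:
Cₑ = (2.421·2.2 − 2.090·0) / 0.3310 = 16.09 mg/L.

16.1 mg/L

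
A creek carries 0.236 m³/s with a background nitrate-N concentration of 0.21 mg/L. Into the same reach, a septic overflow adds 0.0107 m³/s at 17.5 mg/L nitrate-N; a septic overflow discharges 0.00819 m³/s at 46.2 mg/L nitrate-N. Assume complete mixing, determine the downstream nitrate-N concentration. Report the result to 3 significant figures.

Conservation of mass: C = (0.2360·0.2100 + 0.01070·17.50 + 0.008190·46.20) / 0.2549 = 0.6152/0.2549 = 2.414 mg/L.

2.41 mg/L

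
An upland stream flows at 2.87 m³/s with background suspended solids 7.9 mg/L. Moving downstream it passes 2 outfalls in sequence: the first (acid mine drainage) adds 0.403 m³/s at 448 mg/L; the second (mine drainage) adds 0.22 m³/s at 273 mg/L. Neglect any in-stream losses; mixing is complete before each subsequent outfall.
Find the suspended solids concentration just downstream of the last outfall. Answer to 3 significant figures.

75.4 mg/L

Outfall 1: combined Q = 3.273 m³/s; C = (2.870·7.900 + 0.4030·448.0)/3.273 = 62.09 mg/L.
Outfall 2: combined Q = 3.493 m³/s; C = (3.273·62.09 + 0.2200·273.0)/3.493 = 75.37 mg/L.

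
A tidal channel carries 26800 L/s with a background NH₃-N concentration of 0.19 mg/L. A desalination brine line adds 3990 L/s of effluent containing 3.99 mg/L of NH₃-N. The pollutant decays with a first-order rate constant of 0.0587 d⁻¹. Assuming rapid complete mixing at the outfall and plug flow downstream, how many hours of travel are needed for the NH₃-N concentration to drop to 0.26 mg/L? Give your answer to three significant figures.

Mixed concentration C = ΣQC/ΣQ = (26800·0.1900 + 3990·3.990) / 30790 = 21010/30790 = 0.6824 mg/L.
0.6824·exp(−k·t) = 0.26 → t = ln(0.6824/0.26)/k = 1420000 s = 394.5 h.

395 h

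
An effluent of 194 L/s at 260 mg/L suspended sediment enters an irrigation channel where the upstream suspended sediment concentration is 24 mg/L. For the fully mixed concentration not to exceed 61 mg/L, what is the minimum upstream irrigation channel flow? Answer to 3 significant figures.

1040 L/s

Set C_mix = 61: (Q·24.00 + 194.0·260.0) / (Q + 194.0) = 61
→ Q = 194.0·(260.0 − 61)/(61 − 24.00) = 1043 L/s.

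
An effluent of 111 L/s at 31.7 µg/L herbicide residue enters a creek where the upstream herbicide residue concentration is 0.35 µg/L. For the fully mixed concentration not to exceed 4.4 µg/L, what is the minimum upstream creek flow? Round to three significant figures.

748 L/s

Set C_mix = 4.4: (Q·0.3500 + 111.0·31.70) / (Q + 111.0) = 4.4
→ Q = 111.0·(31.70 − 4.4)/(4.4 − 0.3500) = 748.2 L/s.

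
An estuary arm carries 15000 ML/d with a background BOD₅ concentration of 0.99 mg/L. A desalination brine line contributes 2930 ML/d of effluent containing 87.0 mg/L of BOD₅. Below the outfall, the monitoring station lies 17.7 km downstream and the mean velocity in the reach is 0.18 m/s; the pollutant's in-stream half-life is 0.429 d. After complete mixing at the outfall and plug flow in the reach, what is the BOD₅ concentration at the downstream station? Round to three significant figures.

2.39 mg/L

Conservation of mass: C = (15000·0.9900 + 2930·87.00) / 17930 = 269800/17930 = 15.05 mg/L.
Travel time t = 17.7·1000 / 0.18 = 98330 s = 27.31 h.
Half-life 0.429 d → k = ln 2 / 0.429 = 1.616 d⁻¹.
Decay over the reach: 15.05·exp(−kt) = 15.05·0.1590 = 2.392 mg/L.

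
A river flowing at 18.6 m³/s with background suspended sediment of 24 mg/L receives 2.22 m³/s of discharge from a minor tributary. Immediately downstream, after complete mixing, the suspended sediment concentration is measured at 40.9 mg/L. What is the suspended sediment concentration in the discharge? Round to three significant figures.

182 mg/L

Mass balance: 18.60·24.00 + 2.220·Cₑ = 20.82·40.90
→ Cₑ = (20.82·40.90 − 18.60·24.00) / 2.220 = 182.5 mg/L.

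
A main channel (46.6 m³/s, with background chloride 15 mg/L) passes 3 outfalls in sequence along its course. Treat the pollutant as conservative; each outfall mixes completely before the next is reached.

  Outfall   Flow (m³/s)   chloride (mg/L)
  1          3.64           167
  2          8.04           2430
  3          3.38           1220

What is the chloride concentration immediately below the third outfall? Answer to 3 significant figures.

Outfall 1: combined Q = 50.24 m³/s; C = (46.60·15.00 + 3.640·167.0)/50.24 = 26.01 mg/L.
Outfall 2: combined Q = 58.28 m³/s; C = (50.24·26.01 + 8.040·2430)/58.28 = 357.7 mg/L.
Outfall 3: combined Q = 61.66 m³/s; C = (58.28·357.7 + 3.380·1220)/61.66 = 404.9 mg/L.

405 mg/L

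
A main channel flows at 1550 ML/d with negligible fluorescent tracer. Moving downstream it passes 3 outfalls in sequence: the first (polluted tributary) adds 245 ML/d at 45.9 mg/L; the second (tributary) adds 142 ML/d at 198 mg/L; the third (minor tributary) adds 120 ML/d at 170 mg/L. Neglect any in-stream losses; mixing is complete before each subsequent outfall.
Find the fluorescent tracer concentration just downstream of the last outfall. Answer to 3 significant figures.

29.1 mg/L

After outfall 1: Q = 1550 + 245.0 = 1795 ML/d; C = (1550·0 + 245.0·45.90)/1795 = 6.265 mg/L.
After outfall 2: Q = 1795 + 142.0 = 1937 ML/d; C = (1795·6.265 + 142.0·198.0)/1937 = 20.32 mg/L.
After outfall 3: Q = 1937 + 120.0 = 2057 ML/d; C = (1937·20.32 + 120.0·170.0)/2057 = 29.05 mg/L.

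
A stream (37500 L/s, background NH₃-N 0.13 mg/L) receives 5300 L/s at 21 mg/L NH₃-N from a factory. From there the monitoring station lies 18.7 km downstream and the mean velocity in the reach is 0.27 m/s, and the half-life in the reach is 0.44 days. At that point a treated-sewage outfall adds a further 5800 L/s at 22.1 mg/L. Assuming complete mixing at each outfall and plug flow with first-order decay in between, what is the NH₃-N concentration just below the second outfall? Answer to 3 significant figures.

Flow-weighted average: C = (37500·0.1300 + 5300·21.00) / 42800 = 116200/42800 = 2.714 mg/L; combined flow 42800 L/s.
Travel time t = 18.7·1000 / 0.27 = 69260 s = 19.24 h.
Half-life 0.44 d → k = ln 2 / 0.44 = 1.575 d⁻¹.
First-order decay: C = 2.714·exp(−k·t) = 2.714·0.2829 = 0.7678 mg/L.
Second outfall: C = (42800·0.7678 + 5800·22.10)/48600 = 3.314 mg/L.

3.31 mg/L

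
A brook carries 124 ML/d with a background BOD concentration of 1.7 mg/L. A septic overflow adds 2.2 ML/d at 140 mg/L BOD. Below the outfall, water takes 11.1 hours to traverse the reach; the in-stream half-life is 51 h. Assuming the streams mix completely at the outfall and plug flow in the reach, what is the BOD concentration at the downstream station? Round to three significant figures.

3.54 mg/L

Conservation of mass: C = (124.0·1.700 + 2.200·140.0) / 126.2 = 518.8/126.2 = 4.111 mg/L.
Half-life 51 h → k = ln 2 / 51 = 0.01359 h⁻¹ = 0.3262 d⁻¹.
Decay over the reach: 4.111·exp(−kt) = 4.111·0.8600 = 3.535 mg/L.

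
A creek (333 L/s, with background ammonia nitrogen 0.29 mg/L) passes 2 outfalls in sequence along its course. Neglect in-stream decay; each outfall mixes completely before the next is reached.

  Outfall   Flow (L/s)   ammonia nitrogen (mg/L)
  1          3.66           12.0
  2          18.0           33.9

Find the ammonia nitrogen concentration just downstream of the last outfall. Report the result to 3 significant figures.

2.12 mg/L

Below outfall 1: Q → 336.7 L/s, C = (333.0·0.2900 + 3.660·12.00)/336.7 = 0.4173 mg/L.
Below outfall 2: Q → 354.7 L/s, C = (336.7·0.4173 + 18.00·33.90)/354.7 = 2.117 mg/L.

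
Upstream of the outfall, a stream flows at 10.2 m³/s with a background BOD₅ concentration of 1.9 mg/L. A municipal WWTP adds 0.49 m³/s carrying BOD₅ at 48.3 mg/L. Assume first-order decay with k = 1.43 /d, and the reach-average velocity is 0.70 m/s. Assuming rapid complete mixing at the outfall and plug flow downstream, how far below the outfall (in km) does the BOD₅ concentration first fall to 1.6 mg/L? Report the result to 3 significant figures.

39.0 km

Conservation of mass: C = (10.20·1.900 + 0.4900·48.30) / 10.69 = 43.05/10.69 = 4.027 mg/L.
Set 4.027·exp(−k·t) = 1.6 → t = ln(4.027/1.6)/k = 55770 s = 15.49 h.
Distance = v·t = 0.70·55770 = 39040 m = 39.04 km.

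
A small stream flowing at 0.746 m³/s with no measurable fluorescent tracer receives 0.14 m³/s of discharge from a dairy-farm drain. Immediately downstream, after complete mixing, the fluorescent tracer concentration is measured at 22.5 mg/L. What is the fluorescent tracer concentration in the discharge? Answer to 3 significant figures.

142 mg/L

Mass balance: 0.7460·0 + 0.1400·Cₑ = 0.8860·22.50
→ Cₑ = (0.8860·22.50 − 0.7460·0) / 0.1400 = 142.4 mg/L.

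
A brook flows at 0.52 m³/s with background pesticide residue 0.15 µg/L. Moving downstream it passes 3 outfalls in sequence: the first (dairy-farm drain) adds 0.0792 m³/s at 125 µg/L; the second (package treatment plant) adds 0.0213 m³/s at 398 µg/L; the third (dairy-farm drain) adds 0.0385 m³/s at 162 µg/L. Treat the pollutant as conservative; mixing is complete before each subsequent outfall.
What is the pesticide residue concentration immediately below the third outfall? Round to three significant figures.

37.5 µg/L

After outfall 1: Q = 0.5200 + 0.07920 = 0.5992 m³/s; C = (0.5200·0.1500 + 0.07920·125.0)/0.5992 = 16.65 µg/L.
After outfall 2: Q = 0.5992 + 0.02130 = 0.6205 m³/s; C = (0.5992·16.65 + 0.02130·398.0)/0.6205 = 29.74 µg/L.
After outfall 3: Q = 0.6205 + 0.03850 = 0.6590 m³/s; C = (0.6205·29.74 + 0.03850·162.0)/0.6590 = 37.47 µg/L.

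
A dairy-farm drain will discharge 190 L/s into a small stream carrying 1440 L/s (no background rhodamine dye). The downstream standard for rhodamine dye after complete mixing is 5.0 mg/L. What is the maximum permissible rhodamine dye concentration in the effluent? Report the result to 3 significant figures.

At the limit, (Qr·Cr + Qe·Cₑ)/(Qr + Qe) = 5.0:
Cₑ = (1630·5.0 − 1440·0) / 190.0 = 42.89 mg/L.

42.9 mg/L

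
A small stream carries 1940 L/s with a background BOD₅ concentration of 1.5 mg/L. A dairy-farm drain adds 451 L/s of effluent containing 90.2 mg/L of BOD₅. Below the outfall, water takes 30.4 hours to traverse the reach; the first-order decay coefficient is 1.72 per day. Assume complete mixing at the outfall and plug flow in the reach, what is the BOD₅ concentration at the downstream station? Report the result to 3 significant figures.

Flow-weighted average: C = (1940·1.500 + 451.0·90.20) / 2391 = 43590/2391 = 18.23 mg/L.
Decay over the reach: 18.23·exp(−kt) = 18.23·0.1132 = 2.064 mg/L.

2.06 mg/L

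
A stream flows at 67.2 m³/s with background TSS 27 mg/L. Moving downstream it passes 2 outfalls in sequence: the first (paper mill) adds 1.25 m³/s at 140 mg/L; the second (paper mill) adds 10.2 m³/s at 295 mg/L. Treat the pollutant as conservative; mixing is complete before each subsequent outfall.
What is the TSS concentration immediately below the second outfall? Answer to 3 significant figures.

63.6 mg/L

Below outfall 1: Q → 68.45 m³/s, C = (67.20·27.00 + 1.250·140.0)/68.45 = 29.06 mg/L.
Below outfall 2: Q → 78.65 m³/s, C = (68.45·29.06 + 10.20·295.0)/78.65 = 63.55 mg/L.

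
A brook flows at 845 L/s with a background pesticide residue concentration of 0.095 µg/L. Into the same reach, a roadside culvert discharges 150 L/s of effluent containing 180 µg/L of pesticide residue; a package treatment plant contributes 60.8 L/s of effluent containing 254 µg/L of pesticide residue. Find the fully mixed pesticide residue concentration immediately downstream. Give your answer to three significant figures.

40.3 µg/L

Flow-weighted average: C = (845.0·0.09500 + 150.0·180.0 + 60.80·254.0) / 1056 = 42520/1056 = 40.28 µg/L.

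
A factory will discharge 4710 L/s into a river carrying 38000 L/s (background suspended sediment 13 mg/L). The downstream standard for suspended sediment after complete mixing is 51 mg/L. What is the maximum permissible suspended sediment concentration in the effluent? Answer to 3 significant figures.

At the limit, (Qr·Cr + Qe·Cₑ)/(Qr + Qe) = 51:
Cₑ = (42710·51 − 38000·13.00) / 4710 = 357.6 mg/L.

358 mg/L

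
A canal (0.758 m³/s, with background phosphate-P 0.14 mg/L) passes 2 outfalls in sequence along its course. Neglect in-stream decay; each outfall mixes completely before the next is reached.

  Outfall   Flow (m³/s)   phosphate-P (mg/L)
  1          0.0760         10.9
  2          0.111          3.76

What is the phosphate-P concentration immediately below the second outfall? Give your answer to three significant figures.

After outfall 1: Q = 0.7580 + 0.07600 = 0.8340 m³/s; C = (0.7580·0.1400 + 0.07600·10.90)/0.8340 = 1.121 mg/L.
After outfall 2: Q = 0.8340 + 0.1110 = 0.9450 m³/s; C = (0.8340·1.121 + 0.1110·3.760)/0.9450 = 1.431 mg/L.

1.43 mg/L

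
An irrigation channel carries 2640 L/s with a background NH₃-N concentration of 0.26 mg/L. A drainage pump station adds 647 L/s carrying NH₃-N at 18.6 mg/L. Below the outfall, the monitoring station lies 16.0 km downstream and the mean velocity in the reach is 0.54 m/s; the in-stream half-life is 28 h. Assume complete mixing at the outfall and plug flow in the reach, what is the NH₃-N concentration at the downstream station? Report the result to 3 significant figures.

Mass balance: C = (2640·0.2600 + 647.0·18.60) / 3287 = 12720/3287 = 3.870 mg/L.
Travel time t = 16.0·1000 / 0.54 = 29630 s = 8.230 h.
Half-life 28 h → k = ln 2 / 28 = 0.02476 h⁻¹ = 0.5941 d⁻¹.
Decay over the reach: 3.870·exp(−kt) = 3.870·0.8157 = 3.157 mg/L.

3.16 mg/L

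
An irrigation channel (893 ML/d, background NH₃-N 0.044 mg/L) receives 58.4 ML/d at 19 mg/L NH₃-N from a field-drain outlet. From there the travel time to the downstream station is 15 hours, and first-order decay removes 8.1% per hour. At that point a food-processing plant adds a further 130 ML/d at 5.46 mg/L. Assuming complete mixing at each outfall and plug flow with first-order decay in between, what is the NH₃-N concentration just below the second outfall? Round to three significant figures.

Mass balance: C = (893.0·0.04400 + 58.40·19.00) / 951.4 = 1149/951.4 = 1.208 mg/L; combined flow 951.4 ML/d.
8.1%/h lost → k = −ln(1 − 0.081) = 0.08447 h⁻¹.
Decay over the reach: 1.208·exp(−kt) = 1.208·0.2817 = 0.3401 mg/L.
At the second outfall, C = (951.4·0.3401 + 130.0·5.460) / (951.4 + 130.0) = 0.9556 mg/L.

0.956 mg/L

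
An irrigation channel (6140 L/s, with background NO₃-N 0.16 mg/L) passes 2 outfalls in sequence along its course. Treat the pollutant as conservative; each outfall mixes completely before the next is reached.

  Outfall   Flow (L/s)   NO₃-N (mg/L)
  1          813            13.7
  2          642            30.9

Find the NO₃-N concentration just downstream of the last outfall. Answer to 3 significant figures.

4.21 mg/L

After outfall 1: Q = 6140 + 813.0 = 6953 L/s; C = (6140·0.1600 + 813.0·13.70)/6953 = 1.743 mg/L.
After outfall 2: Q = 6953 + 642.0 = 7595 L/s; C = (6953·1.743 + 642.0·30.90)/7595 = 4.208 mg/L.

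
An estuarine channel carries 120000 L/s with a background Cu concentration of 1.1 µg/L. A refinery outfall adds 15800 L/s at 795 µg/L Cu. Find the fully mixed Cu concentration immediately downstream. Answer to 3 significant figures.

Mixed concentration C = ΣQC/ΣQ = (120000·1.100 + 15800·795.0) / 135800 = 12690000/135800 = 93.47 µg/L.

93.5 µg/L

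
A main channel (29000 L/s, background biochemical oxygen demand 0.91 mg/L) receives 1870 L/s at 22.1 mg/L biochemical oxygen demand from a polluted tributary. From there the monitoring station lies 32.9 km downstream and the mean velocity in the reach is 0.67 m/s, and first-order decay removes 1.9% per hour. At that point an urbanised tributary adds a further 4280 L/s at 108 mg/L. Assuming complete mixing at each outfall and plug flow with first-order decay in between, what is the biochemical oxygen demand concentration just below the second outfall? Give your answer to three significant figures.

14.6 mg/L

Conservation of mass: C = (29000·0.9100 + 1870·22.10) / 30870 = 67720/30870 = 2.194 mg/L; combined flow 30870 L/s.
Travel time t = 32.9·1000 / 0.67 = 49100 s = 13.64 h.
1.9%/h lost → k = −ln(1 − 0.019) = 0.01918 h⁻¹.
First-order decay: C = 2.194·exp(−k·t) = 2.194·0.7698 = 1.689 mg/L.
Second outfall: C = (30870·1.689 + 4280·108.0)/35150 = 14.63 mg/L.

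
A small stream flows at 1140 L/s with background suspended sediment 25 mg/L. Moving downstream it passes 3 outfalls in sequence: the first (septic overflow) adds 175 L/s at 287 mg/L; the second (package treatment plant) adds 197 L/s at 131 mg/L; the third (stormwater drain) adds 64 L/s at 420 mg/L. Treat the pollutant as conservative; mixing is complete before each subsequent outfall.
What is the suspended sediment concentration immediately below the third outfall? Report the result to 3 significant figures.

Below outfall 1: Q → 1315 L/s, C = (1140·25.00 + 175.0·287.0)/1315 = 59.87 mg/L.
Below outfall 2: Q → 1512 L/s, C = (1315·59.87 + 197.0·131.0)/1512 = 69.13 mg/L.
Below outfall 3: Q → 1576 L/s, C = (1512·69.13 + 64.00·420.0)/1576 = 83.38 mg/L.

83.4 mg/L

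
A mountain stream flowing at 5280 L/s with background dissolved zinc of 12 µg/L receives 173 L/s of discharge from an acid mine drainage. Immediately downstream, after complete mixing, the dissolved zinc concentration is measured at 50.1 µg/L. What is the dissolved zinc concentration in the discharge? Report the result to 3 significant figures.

1210 µg/L

Mass balance: 5280·12.00 + 173.0·Cₑ = 5453·50.10
→ Cₑ = (5453·50.10 − 5280·12.00) / 173.0 = 1213 µg/L.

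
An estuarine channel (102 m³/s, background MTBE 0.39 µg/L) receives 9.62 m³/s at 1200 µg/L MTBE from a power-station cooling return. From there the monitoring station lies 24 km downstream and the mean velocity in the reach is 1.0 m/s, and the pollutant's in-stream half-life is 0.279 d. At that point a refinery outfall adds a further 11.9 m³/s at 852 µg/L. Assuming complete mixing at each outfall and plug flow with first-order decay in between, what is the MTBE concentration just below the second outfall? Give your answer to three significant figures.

After mixing, C = (102.0·0.3900 + 9.620·1200) / 111.6 = 11580/111.6 = 103.8 µg/L; combined flow 111.6 m³/s.
Travel time t = 24·1000 / 1.0 = 24000 s = 6.667 h.
Half-life 0.279 d → k = ln 2 / 0.279 = 2.484 d⁻¹.
After decay, C = 103.8 × e^(−kt) = 103.8 × 0.5015 = 52.05 µg/L.
Second outfall: C = (111.6·52.05 + 11.90·852.0)/123.5 = 129.1 µg/L.

129 µg/L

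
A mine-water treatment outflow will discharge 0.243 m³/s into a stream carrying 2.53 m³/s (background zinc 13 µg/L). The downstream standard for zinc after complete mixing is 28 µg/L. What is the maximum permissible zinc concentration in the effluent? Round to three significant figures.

184 µg/L

At the limit, (Qr·Cr + Qe·Cₑ)/(Qr + Qe) = 28:
Cₑ = (2.773·28 − 2.530·13.00) / 0.2430 = 184.2 µg/L.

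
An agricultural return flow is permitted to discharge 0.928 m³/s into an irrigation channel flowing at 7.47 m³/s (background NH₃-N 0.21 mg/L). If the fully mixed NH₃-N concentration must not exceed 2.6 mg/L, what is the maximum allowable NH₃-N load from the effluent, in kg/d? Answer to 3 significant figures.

Mass balance at the limit: 7.470·0.2100 + 0.9280·Cₑ = 8.398·2.6 → Cₑ = 21.84 mg/L.
Load = 0.9280 m³/s × 21.84 g/m³ × 86 400 s/d = 1751 kg/d.

1750 kg/d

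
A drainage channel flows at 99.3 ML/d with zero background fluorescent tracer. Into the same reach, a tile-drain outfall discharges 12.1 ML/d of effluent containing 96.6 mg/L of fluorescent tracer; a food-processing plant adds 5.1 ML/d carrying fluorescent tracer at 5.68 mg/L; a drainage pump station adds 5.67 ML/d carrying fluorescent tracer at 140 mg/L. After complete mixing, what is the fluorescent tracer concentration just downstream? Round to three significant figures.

16.3 mg/L

Mixed concentration C = ΣQC/ΣQ = (99.30·0 + 12.10·96.60 + 5.100·5.680 + 5.670·140.0) / 122.2 = 1992/122.2 = 16.30 mg/L.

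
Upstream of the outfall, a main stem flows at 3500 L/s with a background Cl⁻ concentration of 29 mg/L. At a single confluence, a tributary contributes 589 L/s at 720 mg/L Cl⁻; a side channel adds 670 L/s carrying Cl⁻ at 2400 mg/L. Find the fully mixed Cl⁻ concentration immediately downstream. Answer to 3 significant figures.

Mass balance: C = (3500·29.00 + 589.0·720.0 + 670.0·2400) / 4759 = 2134000/4759 = 448.3 mg/L.

448 mg/L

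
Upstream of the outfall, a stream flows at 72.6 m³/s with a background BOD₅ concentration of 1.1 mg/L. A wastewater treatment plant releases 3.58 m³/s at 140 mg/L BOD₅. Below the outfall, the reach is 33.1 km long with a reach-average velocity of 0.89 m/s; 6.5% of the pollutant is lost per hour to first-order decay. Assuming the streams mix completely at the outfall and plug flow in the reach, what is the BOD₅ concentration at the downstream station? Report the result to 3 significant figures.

3.81 mg/L

Mixed concentration C = ΣQC/ΣQ = (72.60·1.100 + 3.580·140.0) / 76.18 = 581.1/76.18 = 7.627 mg/L.
Travel time t = 33.1·1000 / 0.89 = 37190 s = 10.33 h.
6.5%/h lost → k = −ln(1 − 0.065) = 0.06721 h⁻¹.
Decay over the reach: 7.627·exp(−kt) = 7.627·0.4994 = 3.809 mg/L.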